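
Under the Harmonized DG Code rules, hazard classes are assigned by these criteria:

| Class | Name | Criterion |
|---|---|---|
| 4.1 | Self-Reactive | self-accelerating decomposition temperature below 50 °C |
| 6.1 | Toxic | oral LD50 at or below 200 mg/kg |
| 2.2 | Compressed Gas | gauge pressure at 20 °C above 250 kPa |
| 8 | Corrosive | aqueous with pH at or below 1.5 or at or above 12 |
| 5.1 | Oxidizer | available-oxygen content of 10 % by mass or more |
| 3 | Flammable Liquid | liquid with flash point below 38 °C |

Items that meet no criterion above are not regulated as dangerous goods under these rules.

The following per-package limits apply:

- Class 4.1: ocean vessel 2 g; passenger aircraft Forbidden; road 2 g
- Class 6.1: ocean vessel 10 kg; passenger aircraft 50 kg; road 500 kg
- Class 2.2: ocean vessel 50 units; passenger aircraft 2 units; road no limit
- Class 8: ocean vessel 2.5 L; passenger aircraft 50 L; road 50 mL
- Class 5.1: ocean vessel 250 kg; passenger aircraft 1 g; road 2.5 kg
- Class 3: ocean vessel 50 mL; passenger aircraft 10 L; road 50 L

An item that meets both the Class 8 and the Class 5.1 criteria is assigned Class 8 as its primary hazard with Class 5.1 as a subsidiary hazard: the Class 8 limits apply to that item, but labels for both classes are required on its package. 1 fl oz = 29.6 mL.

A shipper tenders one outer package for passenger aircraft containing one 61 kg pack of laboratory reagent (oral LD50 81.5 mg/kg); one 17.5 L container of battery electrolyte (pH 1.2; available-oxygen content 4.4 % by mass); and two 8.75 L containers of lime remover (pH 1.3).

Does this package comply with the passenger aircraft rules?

No

With oral LD50 81.5 mg/kg (≤ 200 mg/kg), the laboratory reagent falls in Class 6.1.
With pH 1.2 (≤ 1.5), the battery electrolyte falls in Class 8.
Lime remover: pH 1.3 ≤ 1.5 → Class 8 (Corrosive).
Class 6.1 quantity: 61 kg.
That exceeds the Class 6.1 passenger aircraft limit of 50 kg.
Total Class 8: 17.5 L + (two 8.75 L containers = 17.5 L) = 35 L.
35 L is within the passenger aircraft limit of 50 L for Class 8.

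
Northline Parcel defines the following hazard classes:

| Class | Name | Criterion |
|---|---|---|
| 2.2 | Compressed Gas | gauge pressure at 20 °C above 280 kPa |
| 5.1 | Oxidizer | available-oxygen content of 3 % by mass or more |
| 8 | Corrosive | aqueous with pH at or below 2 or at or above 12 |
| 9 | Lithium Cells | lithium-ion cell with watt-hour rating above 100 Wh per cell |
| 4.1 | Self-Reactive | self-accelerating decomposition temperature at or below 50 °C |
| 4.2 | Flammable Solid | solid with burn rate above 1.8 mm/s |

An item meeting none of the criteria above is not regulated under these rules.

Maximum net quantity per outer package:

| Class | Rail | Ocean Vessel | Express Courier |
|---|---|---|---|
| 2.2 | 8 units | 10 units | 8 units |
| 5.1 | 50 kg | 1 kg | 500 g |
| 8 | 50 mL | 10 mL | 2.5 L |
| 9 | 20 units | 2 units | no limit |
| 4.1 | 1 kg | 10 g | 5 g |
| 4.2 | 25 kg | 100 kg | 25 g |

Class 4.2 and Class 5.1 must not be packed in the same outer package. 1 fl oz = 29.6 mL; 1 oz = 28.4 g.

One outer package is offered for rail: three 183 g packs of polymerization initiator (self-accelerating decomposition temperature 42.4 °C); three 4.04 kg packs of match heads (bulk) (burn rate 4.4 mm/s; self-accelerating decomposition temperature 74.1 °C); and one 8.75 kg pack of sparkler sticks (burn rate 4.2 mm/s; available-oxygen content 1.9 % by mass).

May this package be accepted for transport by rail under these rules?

Yes

Self-accelerating decomposition temperature 42.4 °C meets the Class 4.1 criterion (Self-Reactive), so the polymerization initiator is Class 4.1.
The match heads (bulk) have burn rate 4.4 mm/s, which is > 1.8 mm/s, so they are Class 4.2 (Flammable Solid).
Sparkler sticks: burn rate 4.2 mm/s > 1.8 mm/s → Class 4.2 (Flammable Solid).
Total Class 4.2: (three 4.04 kg packs = 12.12 kg) + 8.75 kg = 20.87 kg.
That is within the Class 4.2 rail limit of 25 kg.
Class 4.1 quantity: three 183 g packs = 549 g.
549 g ≤ 1 kg (rail limit, Class 4.1) — within limit.
The segregation rule (Class 4.2 with Class 5.1) does not apply to Class 4.2 with Class 4.1.
Every hazard class is within its rail limit and no segregation rule is violated.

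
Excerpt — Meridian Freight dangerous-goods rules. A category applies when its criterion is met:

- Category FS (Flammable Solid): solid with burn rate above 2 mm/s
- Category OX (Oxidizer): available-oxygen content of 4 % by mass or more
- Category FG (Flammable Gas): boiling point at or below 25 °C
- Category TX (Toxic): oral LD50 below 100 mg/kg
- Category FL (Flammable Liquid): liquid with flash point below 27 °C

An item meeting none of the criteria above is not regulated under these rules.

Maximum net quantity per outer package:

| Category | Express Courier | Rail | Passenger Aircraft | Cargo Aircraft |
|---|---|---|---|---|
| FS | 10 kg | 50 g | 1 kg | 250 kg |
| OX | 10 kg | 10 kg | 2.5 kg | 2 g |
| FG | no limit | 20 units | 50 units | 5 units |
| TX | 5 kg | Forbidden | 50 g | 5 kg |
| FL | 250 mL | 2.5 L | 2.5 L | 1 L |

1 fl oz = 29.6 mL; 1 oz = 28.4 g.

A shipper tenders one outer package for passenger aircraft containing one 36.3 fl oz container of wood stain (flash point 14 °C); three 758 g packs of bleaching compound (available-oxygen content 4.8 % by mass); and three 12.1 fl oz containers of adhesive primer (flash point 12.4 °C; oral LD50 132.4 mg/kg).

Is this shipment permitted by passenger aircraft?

Yes

The wood stain has flash point 14 °C, which is < 27 °C, so it is Category FL (Flammable Liquid).
Available-oxygen content 4.8 % by mass meets the Category OX criterion (Oxidizer), so the bleaching compound is Category OX.
With flash point 12.4 °C (< 27 °C), the adhesive primer falls in Category FL.
Total Category FL: (one 36.3 fl oz container = 1074.48 mL) + (three 12.1 fl oz containers = 1074.48 mL) = 2148.96 mL.
2148.96 mL is within the passenger aircraft limit of 2.5 L for Category FL.
Category OX quantity: three 758 g packs = 2.274 kg.
2.274 kg is within the passenger aircraft limit of 2.5 kg for Category OX.
Every hazard category is within its passenger aircraft limit and no segregation rule is violated.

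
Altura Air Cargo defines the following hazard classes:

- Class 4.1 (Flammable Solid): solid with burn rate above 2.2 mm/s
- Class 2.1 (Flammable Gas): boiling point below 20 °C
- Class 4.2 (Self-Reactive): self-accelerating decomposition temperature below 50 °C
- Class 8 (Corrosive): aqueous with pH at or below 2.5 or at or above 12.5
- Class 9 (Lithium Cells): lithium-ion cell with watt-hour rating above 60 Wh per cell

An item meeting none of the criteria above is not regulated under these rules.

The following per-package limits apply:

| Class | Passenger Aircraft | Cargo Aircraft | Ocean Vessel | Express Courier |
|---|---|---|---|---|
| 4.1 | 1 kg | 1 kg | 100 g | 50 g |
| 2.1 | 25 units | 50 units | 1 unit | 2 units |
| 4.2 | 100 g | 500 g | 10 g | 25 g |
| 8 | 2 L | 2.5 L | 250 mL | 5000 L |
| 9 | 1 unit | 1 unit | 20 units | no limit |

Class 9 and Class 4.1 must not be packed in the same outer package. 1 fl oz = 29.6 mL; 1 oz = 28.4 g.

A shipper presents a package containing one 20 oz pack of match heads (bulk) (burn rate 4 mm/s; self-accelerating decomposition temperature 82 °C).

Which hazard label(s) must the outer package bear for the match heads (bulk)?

Class 4.1

The match heads (bulk) have burn rate 4 mm/s, which is > 2.2 mm/s, so they are Class 4.1 (Flammable Solid).
Only the Class 4.1 label is required.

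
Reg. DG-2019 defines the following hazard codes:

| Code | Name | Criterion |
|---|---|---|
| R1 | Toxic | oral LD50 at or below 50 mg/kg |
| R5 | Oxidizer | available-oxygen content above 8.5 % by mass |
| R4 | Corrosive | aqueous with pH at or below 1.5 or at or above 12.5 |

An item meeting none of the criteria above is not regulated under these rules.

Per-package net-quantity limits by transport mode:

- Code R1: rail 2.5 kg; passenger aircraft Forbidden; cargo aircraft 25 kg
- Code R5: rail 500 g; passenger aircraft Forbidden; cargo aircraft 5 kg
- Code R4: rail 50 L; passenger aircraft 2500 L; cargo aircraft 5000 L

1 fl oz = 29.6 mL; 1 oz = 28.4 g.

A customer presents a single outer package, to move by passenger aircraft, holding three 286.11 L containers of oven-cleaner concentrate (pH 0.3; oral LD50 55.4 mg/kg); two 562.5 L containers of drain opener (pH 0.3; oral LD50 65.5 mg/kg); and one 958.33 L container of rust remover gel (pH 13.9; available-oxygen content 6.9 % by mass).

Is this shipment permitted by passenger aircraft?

No

With pH 0.3 (≤ 1.5), the oven-cleaner concentrate falls in Code R4.
With pH 0.3 (≤ 1.5), the drain opener falls in Code R4.
pH 13.9 meets the Code R4 criterion (Corrosive), so the rust remover gel is Code R4.
Code R4 net quantity: (three 286.11 L containers = 858.33 L) + (two 562.5 L containers = 1125 L) + 958.33 L = 2941.66 L.
2941.66 L > 2500 L (passenger aircraft limit, Code R4) — over the limit.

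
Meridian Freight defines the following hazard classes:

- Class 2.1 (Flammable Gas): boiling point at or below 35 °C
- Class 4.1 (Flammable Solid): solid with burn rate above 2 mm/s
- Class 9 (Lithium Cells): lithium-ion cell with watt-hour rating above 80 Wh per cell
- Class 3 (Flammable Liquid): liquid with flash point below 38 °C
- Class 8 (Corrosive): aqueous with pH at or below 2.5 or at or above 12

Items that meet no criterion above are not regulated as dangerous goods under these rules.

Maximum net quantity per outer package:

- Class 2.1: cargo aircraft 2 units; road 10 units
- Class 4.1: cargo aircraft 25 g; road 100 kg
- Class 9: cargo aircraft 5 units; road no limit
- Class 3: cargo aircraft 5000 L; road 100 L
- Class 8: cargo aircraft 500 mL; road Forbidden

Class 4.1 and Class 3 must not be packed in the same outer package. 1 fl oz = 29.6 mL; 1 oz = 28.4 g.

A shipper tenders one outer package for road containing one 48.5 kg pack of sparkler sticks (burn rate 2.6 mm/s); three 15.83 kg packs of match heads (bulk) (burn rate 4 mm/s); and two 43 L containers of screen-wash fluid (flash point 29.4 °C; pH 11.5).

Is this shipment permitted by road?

No

Burn rate 2.6 mm/s meets the Class 4.1 criterion (Flammable Solid), so the sparkler sticks are Class 4.1.
The match heads (bulk) have burn rate 4 mm/s, which is > 2 mm/s, so they are Class 4.1 (Flammable Solid).
Screen-wash fluid: flash point 29.4 °C < 38 °C → Class 3 (Flammable Liquid).
Total Class 4.1: 48.5 kg + (three 15.83 kg packs = 47.49 kg) = 95.99 kg.
95.99 kg is within the road limit of 100 kg for Class 4.1.
Class 3 quantity: two 43 L containers = 86 L.
That is within the Class 3 road limit of 100 L.
Class 4.1 and Class 3 may not share an outer package.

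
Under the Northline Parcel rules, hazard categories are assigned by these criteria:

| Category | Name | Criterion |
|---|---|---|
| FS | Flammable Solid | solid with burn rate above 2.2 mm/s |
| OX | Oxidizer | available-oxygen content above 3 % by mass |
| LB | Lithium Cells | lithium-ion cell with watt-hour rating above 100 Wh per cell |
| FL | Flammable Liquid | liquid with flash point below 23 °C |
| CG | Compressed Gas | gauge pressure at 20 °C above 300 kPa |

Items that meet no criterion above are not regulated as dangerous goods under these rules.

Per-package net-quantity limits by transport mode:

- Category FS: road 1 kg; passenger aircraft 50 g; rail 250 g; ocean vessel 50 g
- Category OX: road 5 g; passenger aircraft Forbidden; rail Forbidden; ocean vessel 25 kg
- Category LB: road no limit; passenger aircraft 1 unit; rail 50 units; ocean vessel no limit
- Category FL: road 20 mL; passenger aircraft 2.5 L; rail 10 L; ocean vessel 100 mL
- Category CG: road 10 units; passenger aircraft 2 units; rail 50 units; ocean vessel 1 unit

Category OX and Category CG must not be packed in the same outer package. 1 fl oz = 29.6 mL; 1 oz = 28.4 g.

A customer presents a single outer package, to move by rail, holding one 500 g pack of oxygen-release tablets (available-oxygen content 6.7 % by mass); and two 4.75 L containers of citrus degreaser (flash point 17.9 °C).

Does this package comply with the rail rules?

No

Oxygen-release tablets: available-oxygen content 6.7 % by mass > 3 % by mass → Category OX (Oxidizer).
With flash point 17.9 °C (< 23 °C), the citrus degreaser falls in Category FL.
Category OX quantity: 500 g.
Category OX is Forbidden by rail.
Category FL quantity: two 4.75 L containers = 9.5 L.
9.5 L ≤ 10 L (rail limit, Category FL) — within limit.
The segregation rule (Category OX with Category CG) does not apply to Category OX with Category FL.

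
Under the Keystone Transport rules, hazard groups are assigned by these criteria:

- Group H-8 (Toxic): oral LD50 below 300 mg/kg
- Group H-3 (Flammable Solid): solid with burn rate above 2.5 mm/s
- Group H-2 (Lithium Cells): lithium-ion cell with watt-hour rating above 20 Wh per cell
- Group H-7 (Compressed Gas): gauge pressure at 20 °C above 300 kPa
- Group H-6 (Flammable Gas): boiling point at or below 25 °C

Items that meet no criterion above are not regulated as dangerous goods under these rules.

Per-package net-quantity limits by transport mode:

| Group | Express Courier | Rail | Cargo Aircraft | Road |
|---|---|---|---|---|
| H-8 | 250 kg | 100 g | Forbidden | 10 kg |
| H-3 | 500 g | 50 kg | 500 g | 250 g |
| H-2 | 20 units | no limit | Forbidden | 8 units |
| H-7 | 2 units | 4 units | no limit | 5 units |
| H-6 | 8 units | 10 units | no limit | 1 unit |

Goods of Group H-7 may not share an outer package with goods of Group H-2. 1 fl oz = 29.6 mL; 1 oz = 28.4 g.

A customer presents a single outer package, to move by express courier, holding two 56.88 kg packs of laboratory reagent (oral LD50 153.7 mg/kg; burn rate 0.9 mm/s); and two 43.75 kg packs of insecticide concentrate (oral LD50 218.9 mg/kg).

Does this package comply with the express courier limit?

The laboratory reagent has oral LD50 153.7 mg/kg, which is < 300 mg/kg, so it is Group H-8 (Toxic).
Oral LD50 218.9 mg/kg meets the Group H-8 criterion (Toxic), so the insecticide concentrate is Group H-8.
Total Group H-8: (two 56.88 kg packs = 113.76 kg) + (two 43.75 kg packs = 87.5 kg) = 201.26 kg.
That is within the Group H-8 express courier limit of 250 kg.

Yes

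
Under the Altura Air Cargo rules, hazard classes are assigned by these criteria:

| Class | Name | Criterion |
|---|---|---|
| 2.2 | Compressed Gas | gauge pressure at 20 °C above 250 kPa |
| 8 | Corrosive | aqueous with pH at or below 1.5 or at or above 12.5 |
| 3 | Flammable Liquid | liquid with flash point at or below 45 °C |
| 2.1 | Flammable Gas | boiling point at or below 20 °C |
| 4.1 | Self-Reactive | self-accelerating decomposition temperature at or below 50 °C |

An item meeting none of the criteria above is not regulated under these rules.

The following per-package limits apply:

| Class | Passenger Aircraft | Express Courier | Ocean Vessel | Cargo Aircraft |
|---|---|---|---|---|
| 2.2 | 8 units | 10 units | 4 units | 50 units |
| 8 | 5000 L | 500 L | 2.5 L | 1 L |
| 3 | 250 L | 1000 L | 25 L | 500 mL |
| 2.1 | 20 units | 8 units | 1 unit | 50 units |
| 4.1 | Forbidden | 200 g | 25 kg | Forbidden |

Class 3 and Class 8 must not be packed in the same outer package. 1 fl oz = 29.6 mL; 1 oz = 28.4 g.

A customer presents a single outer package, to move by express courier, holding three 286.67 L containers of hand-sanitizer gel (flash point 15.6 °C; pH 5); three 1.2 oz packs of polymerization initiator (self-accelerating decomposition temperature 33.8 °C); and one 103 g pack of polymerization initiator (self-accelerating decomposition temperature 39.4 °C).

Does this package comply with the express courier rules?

Flash point 15.6 °C meets the Class 3 criterion (Flammable Liquid), so the hand-sanitizer gel is Class 3.
Self-accelerating decomposition temperature 33.8 °C meets the Class 4.1 criterion (Self-Reactive), so the polymerization initiator is Class 4.1.
With self-accelerating decomposition temperature 39.4 °C (≤ 50 °C), the polymerization initiator falls in Class 4.1.
Total Class 4.1: (three 1.2 oz packs = 102.24 g) + 103 g = 205.24 g.
205.24 g > 200 g (express courier limit, Class 4.1) — over the limit.
Class 3 quantity: three 286.67 L containers = 860.01 L.
860.01 L is within the express courier limit of 1000 L for Class 3.
The segregation rule (Class 3 with Class 8) does not apply to Class 4.1 with Class 3.

No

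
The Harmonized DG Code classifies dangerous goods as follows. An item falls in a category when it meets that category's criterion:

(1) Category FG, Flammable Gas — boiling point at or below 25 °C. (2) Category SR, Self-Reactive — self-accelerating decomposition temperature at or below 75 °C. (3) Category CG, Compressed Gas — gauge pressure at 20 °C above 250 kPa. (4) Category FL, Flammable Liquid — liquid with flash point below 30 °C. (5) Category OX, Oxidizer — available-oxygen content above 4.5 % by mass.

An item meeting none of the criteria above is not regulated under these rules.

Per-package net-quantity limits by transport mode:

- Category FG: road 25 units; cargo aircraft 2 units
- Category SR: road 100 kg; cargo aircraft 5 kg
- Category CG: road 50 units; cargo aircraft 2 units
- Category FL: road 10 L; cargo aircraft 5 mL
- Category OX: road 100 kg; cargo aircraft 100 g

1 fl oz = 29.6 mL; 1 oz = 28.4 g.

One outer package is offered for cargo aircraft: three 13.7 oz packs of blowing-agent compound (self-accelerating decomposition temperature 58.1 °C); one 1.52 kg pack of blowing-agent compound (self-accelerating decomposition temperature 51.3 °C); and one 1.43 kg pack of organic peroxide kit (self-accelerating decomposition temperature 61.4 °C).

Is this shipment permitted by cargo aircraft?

Yes

With self-accelerating decomposition temperature 58.1 °C (≤ 75 °C), the blowing-agent compound falls in Category SR.
Blowing-agent compound: self-accelerating decomposition temperature 51.3 °C ≤ 75 °C → Category SR (Self-Reactive).
The organic peroxide kit has self-accelerating decomposition temperature 61.4 °C, which is ≤ 75 °C, so it is Category SR (Self-Reactive).
Total Category SR: (three 13.7 oz packs = 1167.24 g) + 1.52 kg + 1.43 kg = 4117.24 g.
4117.24 g ≤ 5 kg (cargo aircraft limit, Category SR) — within limit.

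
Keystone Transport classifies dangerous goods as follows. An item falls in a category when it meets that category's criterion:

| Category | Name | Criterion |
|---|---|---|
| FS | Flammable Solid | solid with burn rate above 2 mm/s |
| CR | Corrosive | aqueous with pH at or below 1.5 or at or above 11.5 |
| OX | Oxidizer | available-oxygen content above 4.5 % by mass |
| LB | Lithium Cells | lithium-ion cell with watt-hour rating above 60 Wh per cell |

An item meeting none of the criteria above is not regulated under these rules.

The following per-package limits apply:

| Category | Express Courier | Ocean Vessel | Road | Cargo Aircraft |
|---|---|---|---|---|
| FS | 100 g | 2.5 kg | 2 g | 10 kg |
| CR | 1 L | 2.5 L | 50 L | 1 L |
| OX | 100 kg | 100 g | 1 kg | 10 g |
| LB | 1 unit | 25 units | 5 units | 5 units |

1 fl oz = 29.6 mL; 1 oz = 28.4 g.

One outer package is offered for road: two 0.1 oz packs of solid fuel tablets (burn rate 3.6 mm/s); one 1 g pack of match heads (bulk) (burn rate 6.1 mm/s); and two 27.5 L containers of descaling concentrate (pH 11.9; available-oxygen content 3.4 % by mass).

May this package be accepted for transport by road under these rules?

Solid fuel tablets: burn rate 3.6 mm/s > 2 mm/s → Category FS (Flammable Solid).
Match heads (bulk): burn rate 6.1 mm/s > 2 mm/s → Category FS (Flammable Solid).
Descaling concentrate: pH 11.9 ≥ 11.5 → Category CR (Corrosive).
Category CR quantity: two 27.5 L containers = 55 L.
55 L exceeds the road limit of 50 L for Category CR.
Category FS net quantity: (two 0.1 oz packs = 5.68 g) + 1 g = 6.68 g.
6.68 g > 2 g (road limit, Category FS) — over the limit.

No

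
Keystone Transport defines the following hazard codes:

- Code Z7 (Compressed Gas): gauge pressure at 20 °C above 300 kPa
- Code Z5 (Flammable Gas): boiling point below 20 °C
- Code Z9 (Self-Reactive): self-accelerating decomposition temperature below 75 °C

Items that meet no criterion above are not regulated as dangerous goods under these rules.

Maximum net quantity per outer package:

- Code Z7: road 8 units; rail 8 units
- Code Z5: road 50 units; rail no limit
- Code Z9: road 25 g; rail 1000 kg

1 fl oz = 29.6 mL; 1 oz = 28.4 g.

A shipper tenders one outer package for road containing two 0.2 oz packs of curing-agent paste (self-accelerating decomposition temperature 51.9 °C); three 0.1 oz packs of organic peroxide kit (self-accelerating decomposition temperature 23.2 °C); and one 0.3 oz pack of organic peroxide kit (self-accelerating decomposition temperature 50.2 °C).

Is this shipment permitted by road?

With self-accelerating decomposition temperature 51.9 °C (< 75 °C), the curing-agent paste falls in Code Z9.
Organic peroxide kit: self-accelerating decomposition temperature 23.2 °C < 75 °C → Code Z9 (Self-Reactive).
Organic peroxide kit: self-accelerating decomposition temperature 50.2 °C < 75 °C → Code Z9 (Self-Reactive).
Code Z9 net quantity: (two 0.2 oz packs = 11.36 g) + (three 0.1 oz packs = 8.52 g) + (one 0.3 oz pack = 8.52 g) = 28.4 g.
28.4 g > 25 g (road limit, Code Z9) — over the limit.

No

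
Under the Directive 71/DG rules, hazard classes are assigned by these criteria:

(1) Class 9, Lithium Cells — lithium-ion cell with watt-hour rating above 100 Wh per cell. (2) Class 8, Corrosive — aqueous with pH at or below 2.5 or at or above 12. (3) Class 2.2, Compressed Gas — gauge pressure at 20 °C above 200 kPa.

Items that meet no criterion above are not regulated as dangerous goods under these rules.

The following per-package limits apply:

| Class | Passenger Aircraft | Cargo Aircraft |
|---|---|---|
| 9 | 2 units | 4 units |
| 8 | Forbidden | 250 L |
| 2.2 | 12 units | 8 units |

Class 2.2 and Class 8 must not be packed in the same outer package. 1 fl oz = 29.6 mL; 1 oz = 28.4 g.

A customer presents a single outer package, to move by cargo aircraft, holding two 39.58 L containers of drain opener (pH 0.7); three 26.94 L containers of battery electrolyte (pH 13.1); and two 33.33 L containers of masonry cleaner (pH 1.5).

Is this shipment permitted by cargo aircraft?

Drain opener: pH 0.7 ≤ 2.5 → Class 8 (Corrosive).
With pH 13.1 (≥ 12), the battery electrolyte falls in Class 8.
Masonry cleaner: pH 1.5 ≤ 2.5 → Class 8 (Corrosive).
Total Class 8: (two 39.58 L containers = 79.16 L) + (three 26.94 L containers = 80.82 L) + (two 33.33 L containers = 66.66 L) = 226.64 L.
226.64 L is within the cargo aircraft limit of 250 L for Class 8.

Yes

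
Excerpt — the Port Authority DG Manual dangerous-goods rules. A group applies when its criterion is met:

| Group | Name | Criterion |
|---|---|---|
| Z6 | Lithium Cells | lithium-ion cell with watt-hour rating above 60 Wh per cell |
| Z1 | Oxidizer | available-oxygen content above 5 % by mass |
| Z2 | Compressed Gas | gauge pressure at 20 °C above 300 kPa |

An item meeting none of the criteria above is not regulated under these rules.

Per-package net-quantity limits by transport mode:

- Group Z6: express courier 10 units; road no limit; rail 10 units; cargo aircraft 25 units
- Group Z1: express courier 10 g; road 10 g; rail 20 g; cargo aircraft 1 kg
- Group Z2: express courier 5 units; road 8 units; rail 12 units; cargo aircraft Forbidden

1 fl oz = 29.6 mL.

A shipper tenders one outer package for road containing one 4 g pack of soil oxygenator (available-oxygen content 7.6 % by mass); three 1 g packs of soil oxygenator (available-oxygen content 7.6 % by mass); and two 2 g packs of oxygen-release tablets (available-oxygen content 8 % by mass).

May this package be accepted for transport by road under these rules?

No

With available-oxygen content 7.6 % by mass (> 5 % by mass), the soil oxygenator falls in Group Z1.
Soil oxygenator: available-oxygen content 7.6 % by mass > 5 % by mass → Group Z1 (Oxidizer).
Available-oxygen content 8 % by mass meets the Group Z1 criterion (Oxidizer), so the oxygen-release tablets are Group Z1.
Total Group Z1: 4 g + (three 1 g packs = 3 g) + (two 2 g packs = 4 g) = 11 g.
11 g exceeds the road limit of 10 g for Group Z1.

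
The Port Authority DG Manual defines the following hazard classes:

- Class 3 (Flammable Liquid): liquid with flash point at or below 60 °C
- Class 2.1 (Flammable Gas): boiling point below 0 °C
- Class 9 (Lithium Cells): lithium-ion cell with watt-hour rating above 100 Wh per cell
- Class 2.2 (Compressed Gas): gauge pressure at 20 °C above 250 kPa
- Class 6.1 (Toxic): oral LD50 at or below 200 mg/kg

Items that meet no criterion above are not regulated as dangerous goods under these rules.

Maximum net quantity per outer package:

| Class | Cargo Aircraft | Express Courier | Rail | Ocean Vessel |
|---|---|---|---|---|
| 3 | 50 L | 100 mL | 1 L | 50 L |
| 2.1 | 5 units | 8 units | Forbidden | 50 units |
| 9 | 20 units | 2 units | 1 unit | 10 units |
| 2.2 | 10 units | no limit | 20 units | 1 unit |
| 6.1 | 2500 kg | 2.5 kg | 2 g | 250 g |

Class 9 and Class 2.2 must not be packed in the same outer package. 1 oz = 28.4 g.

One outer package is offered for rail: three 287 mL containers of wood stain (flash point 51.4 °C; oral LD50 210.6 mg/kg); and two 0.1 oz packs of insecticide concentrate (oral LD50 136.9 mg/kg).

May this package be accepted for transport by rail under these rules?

No

Wood stain: flash point 51.4 °C ≤ 60 °C → Class 3 (Flammable Liquid).
Insecticide concentrate: oral LD50 136.9 mg/kg ≤ 200 mg/kg → Class 6.1 (Toxic).
Class 6.1 quantity: two 0.1 oz packs = 5.68 g.
5.68 g exceeds the rail limit of 2 g for Class 6.1.
Class 3 quantity: three 287 mL containers = 861 mL.
861 mL is within the rail limit of 1 L for Class 3.
The segregation rule (Class 9 with Class 2.2) does not apply to Class 6.1 with Class 3.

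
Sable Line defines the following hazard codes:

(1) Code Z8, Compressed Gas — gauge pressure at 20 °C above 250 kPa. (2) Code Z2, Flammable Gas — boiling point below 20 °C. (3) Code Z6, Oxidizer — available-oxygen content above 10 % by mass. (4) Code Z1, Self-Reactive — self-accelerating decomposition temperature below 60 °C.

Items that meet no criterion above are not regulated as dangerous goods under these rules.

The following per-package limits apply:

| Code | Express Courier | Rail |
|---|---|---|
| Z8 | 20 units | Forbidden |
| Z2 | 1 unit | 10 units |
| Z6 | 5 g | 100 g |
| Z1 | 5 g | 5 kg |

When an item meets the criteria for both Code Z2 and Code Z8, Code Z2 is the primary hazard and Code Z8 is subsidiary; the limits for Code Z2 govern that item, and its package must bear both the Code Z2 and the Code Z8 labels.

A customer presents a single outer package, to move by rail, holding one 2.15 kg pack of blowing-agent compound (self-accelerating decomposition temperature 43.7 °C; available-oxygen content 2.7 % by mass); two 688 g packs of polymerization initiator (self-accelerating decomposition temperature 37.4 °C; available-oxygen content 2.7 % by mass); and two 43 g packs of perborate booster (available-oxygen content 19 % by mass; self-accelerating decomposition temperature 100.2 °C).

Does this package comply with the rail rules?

Self-accelerating decomposition temperature 43.7 °C meets the Code Z1 criterion (Self-Reactive), so the blowing-agent compound is Code Z1.
With self-accelerating decomposition temperature 37.4 °C (< 60 °C), the polymerization initiator falls in Code Z1.
With available-oxygen content 19 % by mass (> 10 % by mass), the perborate booster falls in Code Z6.
Code Z1 net quantity: 2.15 kg + (two 688 g packs = 1.376 kg) = 3.526 kg.
That is within the Code Z1 rail limit of 5 kg.
Code Z6 quantity: two 43 g packs = 86 g.
That is within the Code Z6 rail limit of 100 g.
Every hazard code is within its rail limit and no segregation rule is violated.

Yes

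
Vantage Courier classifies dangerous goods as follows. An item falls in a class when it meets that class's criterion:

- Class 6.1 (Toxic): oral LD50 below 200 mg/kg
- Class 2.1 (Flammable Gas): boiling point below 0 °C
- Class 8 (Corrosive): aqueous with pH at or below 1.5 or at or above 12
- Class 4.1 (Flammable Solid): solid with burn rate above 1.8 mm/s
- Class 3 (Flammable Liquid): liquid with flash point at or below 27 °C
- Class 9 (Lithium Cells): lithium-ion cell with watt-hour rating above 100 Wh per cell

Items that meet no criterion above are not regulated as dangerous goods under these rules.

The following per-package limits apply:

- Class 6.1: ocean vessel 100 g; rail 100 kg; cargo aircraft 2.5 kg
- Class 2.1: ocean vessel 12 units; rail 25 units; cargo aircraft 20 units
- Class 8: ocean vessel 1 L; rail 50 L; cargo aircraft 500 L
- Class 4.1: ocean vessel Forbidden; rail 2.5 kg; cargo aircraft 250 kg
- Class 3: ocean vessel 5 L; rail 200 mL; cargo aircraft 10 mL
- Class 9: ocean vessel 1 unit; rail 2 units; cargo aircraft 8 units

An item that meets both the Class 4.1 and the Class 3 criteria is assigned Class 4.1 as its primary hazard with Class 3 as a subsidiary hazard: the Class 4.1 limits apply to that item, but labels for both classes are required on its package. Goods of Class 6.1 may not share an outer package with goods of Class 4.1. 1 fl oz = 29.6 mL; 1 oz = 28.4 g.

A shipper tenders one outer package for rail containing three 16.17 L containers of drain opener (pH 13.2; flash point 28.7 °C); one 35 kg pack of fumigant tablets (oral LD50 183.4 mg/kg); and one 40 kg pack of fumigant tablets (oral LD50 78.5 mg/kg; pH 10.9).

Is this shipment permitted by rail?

Yes

With pH 13.2 (≥ 12), the drain opener falls in Class 8.
The fumigant tablets have oral LD50 183.4 mg/kg, which is < 200 mg/kg, so they are Class 6.1 (Toxic).
The fumigant tablets have oral LD50 78.5 mg/kg, which is < 200 mg/kg, so they are Class 6.1 (Toxic).
Total Class 6.1: 35 kg + 40 kg = 75 kg.
75 kg is within the rail limit of 100 kg for Class 6.1.
Class 8 quantity: three 16.17 L containers = 48.51 L.
48.51 L is within the rail limit of 50 L for Class 8.
The segregation rule (Class 6.1 with Class 4.1) does not apply to Class 6.1 with Class 8.
Every hazard class is within its rail limit and no segregation rule is violated.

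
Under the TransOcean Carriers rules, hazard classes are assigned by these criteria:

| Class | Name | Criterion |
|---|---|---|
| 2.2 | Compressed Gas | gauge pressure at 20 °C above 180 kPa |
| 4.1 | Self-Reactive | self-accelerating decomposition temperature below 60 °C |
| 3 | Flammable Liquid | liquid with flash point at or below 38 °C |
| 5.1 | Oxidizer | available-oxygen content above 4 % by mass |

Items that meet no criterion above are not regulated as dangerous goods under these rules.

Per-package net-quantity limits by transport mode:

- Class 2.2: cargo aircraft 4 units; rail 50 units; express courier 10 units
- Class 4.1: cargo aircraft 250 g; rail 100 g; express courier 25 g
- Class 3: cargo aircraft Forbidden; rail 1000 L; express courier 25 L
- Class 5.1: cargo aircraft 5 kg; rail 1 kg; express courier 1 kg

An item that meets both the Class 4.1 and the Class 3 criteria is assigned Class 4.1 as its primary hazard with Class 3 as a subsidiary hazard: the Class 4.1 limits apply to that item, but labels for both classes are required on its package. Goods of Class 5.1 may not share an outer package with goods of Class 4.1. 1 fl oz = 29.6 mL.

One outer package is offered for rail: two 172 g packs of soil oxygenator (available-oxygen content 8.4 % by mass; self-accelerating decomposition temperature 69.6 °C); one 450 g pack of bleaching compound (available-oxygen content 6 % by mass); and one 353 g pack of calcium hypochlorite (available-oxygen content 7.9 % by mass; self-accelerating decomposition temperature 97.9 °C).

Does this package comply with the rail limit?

With available-oxygen content 8.4 % by mass (> 4 % by mass), the soil oxygenator falls in Class 5.1.
With available-oxygen content 6 % by mass (> 4 % by mass), the bleaching compound falls in Class 5.1.
With available-oxygen content 7.9 % by mass (> 4 % by mass), the calcium hypochlorite falls in Class 5.1.
Total Class 5.1: (two 172 g packs = 344 g) + 450 g + 353 g = 1.147 kg.
That exceeds the Class 5.1 rail limit of 1 kg.

No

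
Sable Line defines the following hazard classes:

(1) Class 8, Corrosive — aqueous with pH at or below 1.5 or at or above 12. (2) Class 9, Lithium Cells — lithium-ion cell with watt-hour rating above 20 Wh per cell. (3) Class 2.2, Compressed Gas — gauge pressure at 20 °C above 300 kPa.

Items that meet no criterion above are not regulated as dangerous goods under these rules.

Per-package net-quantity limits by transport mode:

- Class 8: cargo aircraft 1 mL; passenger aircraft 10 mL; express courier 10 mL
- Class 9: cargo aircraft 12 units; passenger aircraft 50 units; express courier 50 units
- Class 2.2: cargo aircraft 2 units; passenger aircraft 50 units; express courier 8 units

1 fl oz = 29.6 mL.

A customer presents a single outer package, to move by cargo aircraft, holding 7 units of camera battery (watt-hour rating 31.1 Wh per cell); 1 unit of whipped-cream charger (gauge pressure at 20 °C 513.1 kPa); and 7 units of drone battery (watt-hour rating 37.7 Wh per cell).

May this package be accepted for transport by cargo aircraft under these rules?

No

With watt-hour rating 31.1 Wh per cell (> 20 Wh per cell), the camera battery falls in Class 9.
With gauge pressure at 20 °C 513.1 kPa (> 300 kPa), the whipped-cream charger falls in Class 2.2.
With watt-hour rating 37.7 Wh per cell (> 20 Wh per cell), the drone battery falls in Class 9.
Total Class 9: 7 units + 7 units = 14 units.
14 units > 12 units (cargo aircraft limit, Class 9) — over the limit.
Class 2.2 quantity: 1 unit.
1 unit ≤ 2 units (cargo aircraft limit, Class 2.2) — within limit.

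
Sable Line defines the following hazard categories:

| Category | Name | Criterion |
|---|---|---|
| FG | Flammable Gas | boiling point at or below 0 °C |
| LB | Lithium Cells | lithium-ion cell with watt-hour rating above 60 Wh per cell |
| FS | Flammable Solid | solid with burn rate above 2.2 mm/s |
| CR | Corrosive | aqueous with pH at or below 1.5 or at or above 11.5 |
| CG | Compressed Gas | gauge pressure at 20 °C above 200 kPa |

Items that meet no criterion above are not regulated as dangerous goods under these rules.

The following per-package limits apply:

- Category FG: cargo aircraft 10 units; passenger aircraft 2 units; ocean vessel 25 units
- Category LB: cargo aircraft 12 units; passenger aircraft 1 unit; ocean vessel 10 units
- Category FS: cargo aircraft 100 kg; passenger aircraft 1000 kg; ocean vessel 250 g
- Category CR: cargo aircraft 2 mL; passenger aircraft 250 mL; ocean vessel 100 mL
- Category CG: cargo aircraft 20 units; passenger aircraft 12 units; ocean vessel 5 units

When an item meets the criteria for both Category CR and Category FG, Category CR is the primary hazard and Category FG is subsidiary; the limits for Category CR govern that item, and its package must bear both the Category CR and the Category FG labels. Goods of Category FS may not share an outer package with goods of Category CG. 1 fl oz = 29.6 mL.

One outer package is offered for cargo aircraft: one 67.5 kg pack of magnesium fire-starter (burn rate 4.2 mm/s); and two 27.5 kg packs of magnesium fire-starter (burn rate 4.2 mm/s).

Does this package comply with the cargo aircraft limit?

With burn rate 4.2 mm/s (> 2.2 mm/s), the magnesium fire-starter falls in Category FS.
Burn rate 4.2 mm/s meets the Category FS criterion (Flammable Solid), so the magnesium fire-starter is Category FS.
Category FS net quantity: 67.5 kg + (two 27.5 kg packs = 55 kg) = 122.5 kg.
122.5 kg > 100 kg (cargo aircraft limit, Category FS) — over the limit.

No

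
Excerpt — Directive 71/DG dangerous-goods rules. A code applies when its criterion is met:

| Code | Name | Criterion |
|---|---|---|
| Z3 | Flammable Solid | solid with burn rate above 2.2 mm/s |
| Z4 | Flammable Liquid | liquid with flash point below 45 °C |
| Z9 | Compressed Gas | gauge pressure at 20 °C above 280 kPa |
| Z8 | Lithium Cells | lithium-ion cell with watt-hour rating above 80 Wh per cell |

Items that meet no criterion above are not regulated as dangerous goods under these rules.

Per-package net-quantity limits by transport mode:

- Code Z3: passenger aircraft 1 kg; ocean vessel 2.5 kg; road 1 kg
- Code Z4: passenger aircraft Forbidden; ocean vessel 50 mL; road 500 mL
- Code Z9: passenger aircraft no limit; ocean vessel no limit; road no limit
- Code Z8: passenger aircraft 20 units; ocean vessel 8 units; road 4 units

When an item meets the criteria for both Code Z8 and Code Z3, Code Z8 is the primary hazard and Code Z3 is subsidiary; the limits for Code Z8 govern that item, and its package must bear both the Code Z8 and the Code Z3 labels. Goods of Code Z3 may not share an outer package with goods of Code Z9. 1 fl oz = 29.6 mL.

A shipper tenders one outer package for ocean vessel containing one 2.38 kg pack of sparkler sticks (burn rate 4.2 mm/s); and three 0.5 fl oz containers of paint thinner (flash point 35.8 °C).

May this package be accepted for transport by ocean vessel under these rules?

Yes

Sparkler sticks: burn rate 4.2 mm/s > 2.2 mm/s → Code Z3 (Flammable Solid).
Flash point 35.8 °C meets the Code Z4 criterion (Flammable Liquid), so the paint thinner is Code Z4.
Code Z3 quantity: 2.38 kg.
2.38 kg is within the ocean vessel limit of 2.5 kg for Code Z3.
Code Z4 quantity: three 0.5 fl oz containers = 44.4 mL.
44.4 mL ≤ 50 mL (ocean vessel limit, Code Z4) — within limit.
The segregation rule (Code Z3 with Code Z9) does not apply to Code Z3 with Code Z4.
Every hazard code is within its ocean vessel limit and no segregation rule is violated.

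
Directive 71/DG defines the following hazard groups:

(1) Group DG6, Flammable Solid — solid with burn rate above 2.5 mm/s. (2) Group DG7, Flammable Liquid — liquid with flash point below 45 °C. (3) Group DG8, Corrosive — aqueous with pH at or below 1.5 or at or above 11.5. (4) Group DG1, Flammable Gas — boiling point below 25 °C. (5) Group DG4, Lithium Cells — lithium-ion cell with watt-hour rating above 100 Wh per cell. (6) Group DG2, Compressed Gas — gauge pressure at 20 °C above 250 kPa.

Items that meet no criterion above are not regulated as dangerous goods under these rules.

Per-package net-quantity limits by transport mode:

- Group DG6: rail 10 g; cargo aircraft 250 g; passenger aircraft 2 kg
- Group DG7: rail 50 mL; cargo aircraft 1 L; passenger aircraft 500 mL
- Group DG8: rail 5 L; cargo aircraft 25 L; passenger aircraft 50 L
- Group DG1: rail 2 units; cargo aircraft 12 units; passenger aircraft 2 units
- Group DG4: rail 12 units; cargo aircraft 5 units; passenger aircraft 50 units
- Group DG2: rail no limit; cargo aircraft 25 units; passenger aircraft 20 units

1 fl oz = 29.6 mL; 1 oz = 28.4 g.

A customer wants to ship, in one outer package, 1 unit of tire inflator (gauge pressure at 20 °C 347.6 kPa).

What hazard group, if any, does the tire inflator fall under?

Gauge pressure at 20 °C 347.6 kPa meets the Group DG2 criterion (Compressed Gas), so the tire inflator is Group DG2.

Group DG2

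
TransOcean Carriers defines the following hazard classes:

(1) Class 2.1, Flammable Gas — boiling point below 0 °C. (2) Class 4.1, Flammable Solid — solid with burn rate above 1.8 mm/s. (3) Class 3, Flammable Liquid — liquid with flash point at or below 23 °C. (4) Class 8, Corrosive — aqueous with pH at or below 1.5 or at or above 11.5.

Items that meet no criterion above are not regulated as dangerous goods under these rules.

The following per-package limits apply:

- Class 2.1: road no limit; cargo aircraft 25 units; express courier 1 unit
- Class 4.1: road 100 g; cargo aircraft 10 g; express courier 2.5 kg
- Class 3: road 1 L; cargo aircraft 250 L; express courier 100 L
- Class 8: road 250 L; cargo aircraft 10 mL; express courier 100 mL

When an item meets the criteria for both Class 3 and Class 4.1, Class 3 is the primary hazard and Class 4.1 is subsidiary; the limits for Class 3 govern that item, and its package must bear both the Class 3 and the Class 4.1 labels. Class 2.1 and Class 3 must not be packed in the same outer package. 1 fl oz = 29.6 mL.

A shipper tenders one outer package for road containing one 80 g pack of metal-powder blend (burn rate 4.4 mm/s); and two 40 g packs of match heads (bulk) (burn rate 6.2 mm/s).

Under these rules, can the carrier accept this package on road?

No

With burn rate 4.4 mm/s (> 1.8 mm/s), the metal-powder blend falls in Class 4.1.
Burn rate 6.2 mm/s meets the Class 4.1 criterion (Flammable Solid), so the match heads (bulk) are Class 4.1.
Total Class 4.1: 80 g + (two 40 g packs = 80 g) = 160 g.
160 g > 100 g (road limit, Class 4.1) — over the limit.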